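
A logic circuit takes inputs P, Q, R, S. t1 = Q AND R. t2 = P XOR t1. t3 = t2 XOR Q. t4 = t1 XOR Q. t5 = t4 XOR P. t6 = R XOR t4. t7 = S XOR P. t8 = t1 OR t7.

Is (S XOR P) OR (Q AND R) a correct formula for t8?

t1 = Q AND R
t7 = S XOR P
t8 = t1 OR t7 = (Q AND R) OR (S XOR P)
At P=0, Q=0, R=0, S=0: circuit gives 0, formula gives 0.
At P=0, Q=0, R=0, S=1: circuit gives 1, formula gives 1.
Agrees on all 16 inputs.

Yes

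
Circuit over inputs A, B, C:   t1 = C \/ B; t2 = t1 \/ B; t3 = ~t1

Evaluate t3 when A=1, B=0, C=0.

t1 = 0 \/ 0 = 0
t3 = ~0 = 1

1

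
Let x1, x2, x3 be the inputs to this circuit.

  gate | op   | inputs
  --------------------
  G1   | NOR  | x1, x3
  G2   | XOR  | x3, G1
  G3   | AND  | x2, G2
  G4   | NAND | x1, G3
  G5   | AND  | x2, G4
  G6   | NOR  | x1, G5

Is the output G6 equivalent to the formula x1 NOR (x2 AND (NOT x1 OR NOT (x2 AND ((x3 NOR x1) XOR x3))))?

G1 = x1 NOR x3
G2 = x3 XOR G1 = x3 XOR (x1 NOR x3)
G3 = x2 AND G2 = x2 AND (x3 XOR (x1 NOR x3))
G4 = x1 NAND G3 = x1 NAND (x2 AND (x3 XOR (x1 NOR x3)))
G5 = x2 AND G4 = x2 AND (x1 NAND (x2 AND (x3 XOR (x1 NOR x3))))
G6 = x1 NOR G5 = x1 NOR (x2 AND (x1 NAND (x2 AND (x3 XOR (x1 NOR x3)))))
At x1=0, x2=1, x3=0: circuit gives 0, formula gives 0.
At x1=0, x2=0, x3=0: circuit gives 1, formula gives 1.
Agrees on all 8 inputs.

Yes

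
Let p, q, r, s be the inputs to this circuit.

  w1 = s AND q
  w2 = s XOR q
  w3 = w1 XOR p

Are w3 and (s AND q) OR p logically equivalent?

w1 = s AND q
w3 = w1 XOR p = (s AND q) XOR p
At p=1, q=1, r=0, s=1: circuit gives 0, formula gives 1.

No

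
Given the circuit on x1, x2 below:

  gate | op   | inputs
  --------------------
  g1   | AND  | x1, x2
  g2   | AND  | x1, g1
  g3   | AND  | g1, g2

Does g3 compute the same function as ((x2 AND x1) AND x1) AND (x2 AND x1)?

Yes

g1 = x1 AND x2
g2 = x1 AND g1 = x1 AND (x1 AND x2)
g3 = g1 AND g2 = (x1 AND x2) AND (x1 AND (x1 AND x2))
At x1=0, x2=0: circuit gives 0, formula gives 0.
At x1=1, x2=1: circuit gives 1, formula gives 1.
Agrees on all 4 inputs.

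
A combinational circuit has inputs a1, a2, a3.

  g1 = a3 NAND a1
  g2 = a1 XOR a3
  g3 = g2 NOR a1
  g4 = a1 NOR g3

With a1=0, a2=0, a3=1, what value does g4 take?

1

g2 = 0 XOR 1 = 1
g3 = 1 NOR 0 = 0
g4 = 0 NOR 0 = 1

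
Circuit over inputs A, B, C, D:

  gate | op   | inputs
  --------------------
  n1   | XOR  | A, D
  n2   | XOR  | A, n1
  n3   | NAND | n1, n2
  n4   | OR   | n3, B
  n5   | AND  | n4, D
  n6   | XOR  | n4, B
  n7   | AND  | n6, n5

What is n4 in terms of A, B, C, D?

n1 = A XOR D
n2 = A XOR n1 = A XOR (A XOR D)
n3 = n1 NAND n2 = (A XOR D) NAND (A XOR (A XOR D))
n4 = n3 OR B = ((A XOR D) NAND (A XOR (A XOR D))) OR B

((A XOR D) NAND (A XOR (A XOR D))) OR B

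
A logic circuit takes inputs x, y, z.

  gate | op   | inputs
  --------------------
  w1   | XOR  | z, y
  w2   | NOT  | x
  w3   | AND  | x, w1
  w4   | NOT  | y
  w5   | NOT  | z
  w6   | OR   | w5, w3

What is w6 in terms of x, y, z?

w1 = z XOR y
w3 = x AND w1 = x AND (z XOR y)
w5 = NOT z
w6 = w5 OR w3 = NOT z OR (x AND (z XOR y))

NOT z OR (x AND (z XOR y))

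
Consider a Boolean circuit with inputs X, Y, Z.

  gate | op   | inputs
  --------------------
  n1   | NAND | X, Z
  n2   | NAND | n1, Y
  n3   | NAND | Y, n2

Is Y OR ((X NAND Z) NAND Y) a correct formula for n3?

No

n1 = X NAND Z
n2 = n1 NAND Y = (X NAND Z) NAND Y
n3 = Y NAND n2 = Y NAND ((X NAND Z) NAND Y)
At X=1, Y=1, Z=1: circuit gives 0, formula gives 1.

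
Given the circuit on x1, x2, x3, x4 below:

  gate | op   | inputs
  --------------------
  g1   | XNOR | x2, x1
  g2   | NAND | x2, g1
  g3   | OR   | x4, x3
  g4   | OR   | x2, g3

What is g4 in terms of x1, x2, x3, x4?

x2 OR (x4 OR x3)

g3 = x4 OR x3
g4 = x2 OR g3 = x2 OR (x4 OR x3)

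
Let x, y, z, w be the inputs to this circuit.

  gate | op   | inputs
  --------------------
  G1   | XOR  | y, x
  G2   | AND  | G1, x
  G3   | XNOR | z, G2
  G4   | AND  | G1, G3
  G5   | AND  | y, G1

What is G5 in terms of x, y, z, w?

y AND (y XOR x)

G1 = y XOR x
G5 = y AND G1 = y AND (y XOR x)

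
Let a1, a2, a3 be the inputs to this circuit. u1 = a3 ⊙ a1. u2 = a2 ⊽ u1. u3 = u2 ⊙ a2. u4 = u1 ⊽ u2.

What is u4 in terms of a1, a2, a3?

u1 = a3 ⊙ a1
u2 = a2 ⊽ u1 = a2 ⊽ (a3 ⊙ a1)
u4 = u1 ⊽ u2 = (a3 ⊙ a1) ⊽ (a2 ⊽ (a3 ⊙ a1))

(a3 ⊙ a1) ⊽ (a2 ⊽ (a3 ⊙ a1))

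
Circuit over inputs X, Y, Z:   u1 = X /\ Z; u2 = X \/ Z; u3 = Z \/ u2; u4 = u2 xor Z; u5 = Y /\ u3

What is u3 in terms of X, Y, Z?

Z \/ (X \/ Z)

u2 = X \/ Z
u3 = Z \/ u2 = Z \/ (X \/ Z)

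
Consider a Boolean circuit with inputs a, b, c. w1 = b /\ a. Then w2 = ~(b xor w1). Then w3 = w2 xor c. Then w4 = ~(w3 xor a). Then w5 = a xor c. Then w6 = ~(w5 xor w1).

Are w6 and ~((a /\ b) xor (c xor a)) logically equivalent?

Yes

w1 = b /\ a
w5 = a xor c
w6 = ~(w5 xor w1) = ~((a xor c) xor (b /\ a))
At a=0, b=0, c=1: circuit gives 0, formula gives 0.
At a=0, b=0, c=0: circuit gives 1, formula gives 1.
Agrees on all 8 inputs.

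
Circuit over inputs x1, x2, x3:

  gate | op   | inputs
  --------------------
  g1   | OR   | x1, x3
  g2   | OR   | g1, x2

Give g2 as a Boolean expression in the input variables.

(x1 OR x3) OR x2

g1 = x1 OR x3
g2 = g1 OR x2 = (x1 OR x3) OR x2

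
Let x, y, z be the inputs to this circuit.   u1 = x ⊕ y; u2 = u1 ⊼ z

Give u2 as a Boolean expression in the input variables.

(x ⊕ y) ⊼ z

u1 = x ⊕ y
u2 = u1 ⊼ z = (x ⊕ y) ⊼ z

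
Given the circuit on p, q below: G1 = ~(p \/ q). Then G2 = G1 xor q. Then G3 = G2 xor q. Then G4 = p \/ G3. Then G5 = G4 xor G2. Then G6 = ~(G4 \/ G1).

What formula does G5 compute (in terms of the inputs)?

(p \/ (((~(p \/ q)) xor q) xor q)) xor ((~(p \/ q)) xor q)

G1 = ~(p \/ q)
G2 = G1 xor q = (~(p \/ q)) xor q
G3 = G2 xor q = ((~(p \/ q)) xor q) xor q
G4 = p \/ G3 = p \/ (((~(p \/ q)) xor q) xor q)
G5 = G4 xor G2 = (p \/ (((~(p \/ q)) xor q) xor q)) xor ((~(p \/ q)) xor q)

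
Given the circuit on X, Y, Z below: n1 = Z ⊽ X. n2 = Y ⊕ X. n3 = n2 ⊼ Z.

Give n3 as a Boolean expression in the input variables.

(Y ⊕ X) ⊼ Z

n2 = Y ⊕ X
n3 = n2 ⊼ Z = (Y ⊕ X) ⊼ Z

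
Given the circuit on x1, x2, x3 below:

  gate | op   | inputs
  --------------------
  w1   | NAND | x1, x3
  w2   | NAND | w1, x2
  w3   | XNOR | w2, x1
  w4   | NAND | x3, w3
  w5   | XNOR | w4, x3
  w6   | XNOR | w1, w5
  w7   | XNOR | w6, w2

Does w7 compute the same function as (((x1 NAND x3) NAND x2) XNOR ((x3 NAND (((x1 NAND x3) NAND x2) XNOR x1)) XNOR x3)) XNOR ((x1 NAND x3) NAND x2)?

No

w1 = x1 NAND x3
w2 = w1 NAND x2 = (x1 NAND x3) NAND x2
w3 = w2 XNOR x1 = ((x1 NAND x3) NAND x2) XNOR x1
w4 = x3 NAND w3 = x3 NAND (((x1 NAND x3) NAND x2) XNOR x1)
w5 = w4 XNOR x3 = (x3 NAND (((x1 NAND x3) NAND x2) XNOR x1)) XNOR x3
w6 = w1 XNOR w5 = (x1 NAND x3) XNOR ((x3 NAND (((x1 NAND x3) NAND x2) XNOR x1)) XNOR x3)
w7 = w6 XNOR w2 = ((x1 NAND x3) XNOR ((x3 NAND (((x1 NAND x3) NAND x2) XNOR x1)) XNOR x3)) XNOR ((x1 NAND x3) NAND x2)
At x1=0, x2=1, x3=0: circuit gives 1, formula gives 0.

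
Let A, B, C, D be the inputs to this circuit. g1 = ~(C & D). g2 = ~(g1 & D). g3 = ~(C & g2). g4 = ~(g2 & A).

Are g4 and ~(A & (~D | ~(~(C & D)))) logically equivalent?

g1 = ~(C & D)
g2 = ~(g1 & D) = ~((~(C & D)) & D)
g4 = ~(g2 & A) = ~((~((~(C & D)) & D)) & A)
At A=1, B=0, C=0, D=0: circuit gives 0, formula gives 0.
At A=0, B=0, C=0, D=0: circuit gives 1, formula gives 1.
Agrees on all 16 inputs.

Yes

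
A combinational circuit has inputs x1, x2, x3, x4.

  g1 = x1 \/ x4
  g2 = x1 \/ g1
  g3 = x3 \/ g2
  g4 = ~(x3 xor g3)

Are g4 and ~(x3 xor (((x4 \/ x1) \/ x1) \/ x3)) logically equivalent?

Yes

g1 = x1 \/ x4
g2 = x1 \/ g1 = x1 \/ (x1 \/ x4)
g3 = x3 \/ g2 = x3 \/ (x1 \/ (x1 \/ x4))
g4 = ~(x3 xor g3) = ~(x3 xor (x3 \/ (x1 \/ (x1 \/ x4))))
At x1=0, x2=0, x3=0, x4=1: circuit gives 0, formula gives 0.
At x1=0, x2=0, x3=0, x4=0: circuit gives 1, formula gives 1.
Agrees on all 16 inputs.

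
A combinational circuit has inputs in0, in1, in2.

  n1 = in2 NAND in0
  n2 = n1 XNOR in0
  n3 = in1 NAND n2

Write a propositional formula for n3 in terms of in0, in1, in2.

in1 NAND ((in2 NAND in0) XNOR in0)

n1 = in2 NAND in0
n2 = n1 XNOR in0 = (in2 NAND in0) XNOR in0
n3 = in1 NAND n2 = in1 NAND ((in2 NAND in0) XNOR in0)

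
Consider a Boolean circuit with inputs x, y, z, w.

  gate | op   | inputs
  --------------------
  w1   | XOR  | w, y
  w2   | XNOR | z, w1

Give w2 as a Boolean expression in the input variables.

w1 = w XOR y
w2 = z XNOR w1 = z XNOR (w XOR y)

z XNOR (w XOR y)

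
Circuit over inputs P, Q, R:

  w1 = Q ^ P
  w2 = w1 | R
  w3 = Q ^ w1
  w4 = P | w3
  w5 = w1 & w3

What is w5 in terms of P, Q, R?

w1 = Q ^ P
w3 = Q ^ w1 = Q ^ (Q ^ P)
w5 = w1 & w3 = (Q ^ P) & (Q ^ (Q ^ P))

(Q ^ P) & (Q ^ (Q ^ P))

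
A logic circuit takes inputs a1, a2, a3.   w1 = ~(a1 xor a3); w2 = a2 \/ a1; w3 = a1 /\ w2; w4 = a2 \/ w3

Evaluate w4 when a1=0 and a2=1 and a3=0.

w2 = 1 \/ 0 = 1
w3 = 0 /\ 1 = 0
w4 = 1 \/ 0 = 1

1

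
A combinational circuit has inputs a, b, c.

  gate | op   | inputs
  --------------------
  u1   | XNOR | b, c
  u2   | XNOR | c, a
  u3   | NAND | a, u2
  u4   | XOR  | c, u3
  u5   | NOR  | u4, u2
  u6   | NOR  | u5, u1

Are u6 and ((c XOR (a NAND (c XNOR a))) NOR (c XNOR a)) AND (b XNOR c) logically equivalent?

No

u1 = b XNOR c
u2 = c XNOR a
u3 = a NAND u2 = a NAND (c XNOR a)
u4 = c XOR u3 = c XOR (a NAND (c XNOR a))
u5 = u4 NOR u2 = (c XOR (a NAND (c XNOR a))) NOR (c XNOR a)
u6 = u5 NOR u1 = ((c XOR (a NAND (c XNOR a))) NOR (c XNOR a)) NOR (b XNOR c)
At a=0, b=1, c=0: circuit gives 1, formula gives 0.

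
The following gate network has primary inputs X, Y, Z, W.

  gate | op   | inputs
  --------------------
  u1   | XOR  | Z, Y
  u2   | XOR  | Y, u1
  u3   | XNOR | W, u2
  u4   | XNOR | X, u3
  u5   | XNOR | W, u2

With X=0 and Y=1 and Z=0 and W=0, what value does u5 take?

1

u1 = 0 XOR 1 = 1
u2 = 1 XOR 1 = 0
u5 = 0 XNOR 0 = 1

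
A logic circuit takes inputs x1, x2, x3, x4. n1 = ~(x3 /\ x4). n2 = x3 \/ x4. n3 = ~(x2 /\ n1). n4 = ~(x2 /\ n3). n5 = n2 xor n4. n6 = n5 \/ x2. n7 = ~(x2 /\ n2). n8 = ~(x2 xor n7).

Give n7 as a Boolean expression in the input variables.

~(x2 /\ (x3 \/ x4))

n2 = x3 \/ x4
n7 = ~(x2 /\ n2) = ~(x2 /\ (x3 \/ x4))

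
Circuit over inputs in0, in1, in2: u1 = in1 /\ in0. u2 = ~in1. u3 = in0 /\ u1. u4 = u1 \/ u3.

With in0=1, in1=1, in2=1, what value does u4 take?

1

u1 = 1 /\ 1 = 1
u3 = 1 /\ 1 = 1
u4 = 1 \/ 1 = 1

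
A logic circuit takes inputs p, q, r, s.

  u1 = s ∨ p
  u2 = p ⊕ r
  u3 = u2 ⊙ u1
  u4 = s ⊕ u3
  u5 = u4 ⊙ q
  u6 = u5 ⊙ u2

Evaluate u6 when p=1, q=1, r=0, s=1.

0

u1 = 1 ∨ 1 = 1
u2 = 1 ⊕ 0 = 1
u3 = 1 ⊙ 1 = 1
u4 = 1 ⊕ 1 = 0
u5 = 0 ⊙ 1 = 0
u6 = 0 ⊙ 1 = 0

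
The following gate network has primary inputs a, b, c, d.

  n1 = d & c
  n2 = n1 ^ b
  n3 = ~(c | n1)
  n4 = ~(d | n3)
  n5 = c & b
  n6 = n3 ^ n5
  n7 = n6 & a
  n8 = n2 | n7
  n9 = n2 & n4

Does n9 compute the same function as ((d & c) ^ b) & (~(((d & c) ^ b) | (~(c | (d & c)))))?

No

n1 = d & c
n2 = n1 ^ b = (d & c) ^ b
n3 = ~(c | n1) = ~(c | (d & c))
n4 = ~(d | n3) = ~(d | (~(c | (d & c))))
n9 = n2 & n4 = ((d & c) ^ b) & (~(d | (~(c | (d & c)))))
At a=0, b=1, c=1, d=0: circuit gives 1, formula gives 0.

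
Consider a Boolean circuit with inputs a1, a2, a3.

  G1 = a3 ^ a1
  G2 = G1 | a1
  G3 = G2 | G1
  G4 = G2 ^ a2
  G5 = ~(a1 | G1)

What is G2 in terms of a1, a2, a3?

(a3 ^ a1) | a1

G1 = a3 ^ a1
G2 = G1 | a1 = (a3 ^ a1) | a1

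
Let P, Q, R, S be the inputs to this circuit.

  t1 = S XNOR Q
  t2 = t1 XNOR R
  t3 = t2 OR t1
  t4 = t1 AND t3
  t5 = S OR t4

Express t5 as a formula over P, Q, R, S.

t1 = S XNOR Q
t2 = t1 XNOR R = (S XNOR Q) XNOR R
t3 = t2 OR t1 = ((S XNOR Q) XNOR R) OR (S XNOR Q)
t4 = t1 AND t3 = (S XNOR Q) AND (((S XNOR Q) XNOR R) OR (S XNOR Q))
t5 = S OR t4 = S OR ((S XNOR Q) AND (((S XNOR Q) XNOR R) OR (S XNOR Q)))

S OR ((S XNOR Q) AND (((S XNOR Q) XNOR R) OR (S XNOR Q)))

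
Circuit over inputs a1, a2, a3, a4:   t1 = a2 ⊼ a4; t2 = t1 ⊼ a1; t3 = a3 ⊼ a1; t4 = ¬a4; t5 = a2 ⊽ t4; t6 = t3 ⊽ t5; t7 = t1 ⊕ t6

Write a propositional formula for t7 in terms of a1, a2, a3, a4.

(a2 ⊼ a4) ⊕ ((a3 ⊼ a1) ⊽ (a2 ⊽ ¬a4))

t1 = a2 ⊼ a4
t3 = a3 ⊼ a1
t4 = ¬a4
t5 = a2 ⊽ t4 = a2 ⊽ ¬a4
t6 = t3 ⊽ t5 = (a3 ⊼ a1) ⊽ (a2 ⊽ ¬a4)
t7 = t1 ⊕ t6 = (a2 ⊼ a4) ⊕ ((a3 ⊼ a1) ⊽ (a2 ⊽ ¬a4))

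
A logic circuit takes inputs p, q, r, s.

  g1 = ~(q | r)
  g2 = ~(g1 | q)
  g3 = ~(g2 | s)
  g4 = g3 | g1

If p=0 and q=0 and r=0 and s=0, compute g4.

1

g1 = ~(0 | 0) = 1
g2 = ~(1 | 0) = 0
g3 = ~(0 | 0) = 1
g4 = 1 | 1 = 1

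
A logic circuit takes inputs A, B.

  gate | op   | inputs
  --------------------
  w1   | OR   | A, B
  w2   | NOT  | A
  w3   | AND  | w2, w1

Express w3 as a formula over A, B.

NOT A AND (A OR B)

w1 = A OR B
w2 = NOT A
w3 = w2 AND w1 = NOT A AND (A OR B)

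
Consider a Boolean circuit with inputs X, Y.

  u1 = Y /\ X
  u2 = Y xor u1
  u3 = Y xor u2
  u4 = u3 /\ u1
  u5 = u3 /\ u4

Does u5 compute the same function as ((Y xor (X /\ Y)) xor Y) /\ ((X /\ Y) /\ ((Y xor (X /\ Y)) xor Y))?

Yes

u1 = Y /\ X
u2 = Y xor u1 = Y xor (Y /\ X)
u3 = Y xor u2 = Y xor (Y xor (Y /\ X))
u4 = u3 /\ u1 = (Y xor (Y xor (Y /\ X))) /\ (Y /\ X)
u5 = u3 /\ u4 = (Y xor (Y xor (Y /\ X))) /\ ((Y xor (Y xor (Y /\ X))) /\ (Y /\ X))
At X=0, Y=0: circuit gives 0, formula gives 0.
At X=1, Y=1: circuit gives 1, formula gives 1.
Agrees on all 4 inputs.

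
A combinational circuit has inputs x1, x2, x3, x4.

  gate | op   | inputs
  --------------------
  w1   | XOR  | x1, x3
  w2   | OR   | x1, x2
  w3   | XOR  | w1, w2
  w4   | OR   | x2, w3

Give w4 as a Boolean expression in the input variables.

w1 = x1 XOR x3
w2 = x1 OR x2
w3 = w1 XOR w2 = (x1 XOR x3) XOR (x1 OR x2)
w4 = x2 OR w3 = x2 OR ((x1 XOR x3) XOR (x1 OR x2))

x2 OR ((x1 XOR x3) XOR (x1 OR x2))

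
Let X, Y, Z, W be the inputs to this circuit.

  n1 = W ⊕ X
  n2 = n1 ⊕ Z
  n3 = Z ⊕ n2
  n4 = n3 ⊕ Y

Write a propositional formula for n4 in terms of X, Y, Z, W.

(Z ⊕ ((W ⊕ X) ⊕ Z)) ⊕ Y

n1 = W ⊕ X
n2 = n1 ⊕ Z = (W ⊕ X) ⊕ Z
n3 = Z ⊕ n2 = Z ⊕ ((W ⊕ X) ⊕ Z)
n4 = n3 ⊕ Y = (Z ⊕ ((W ⊕ X) ⊕ Z)) ⊕ Y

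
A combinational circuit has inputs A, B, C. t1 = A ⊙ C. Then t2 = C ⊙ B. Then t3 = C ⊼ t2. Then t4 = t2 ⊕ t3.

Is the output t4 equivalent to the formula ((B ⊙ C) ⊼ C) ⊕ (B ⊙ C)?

Yes

t2 = C ⊙ B
t3 = C ⊼ t2 = C ⊼ (C ⊙ B)
t4 = t2 ⊕ t3 = (C ⊙ B) ⊕ (C ⊼ (C ⊙ B))
At A=0, B=0, C=0: circuit gives 0, formula gives 0.
At A=0, B=0, C=1: circuit gives 1, formula gives 1.
Agrees on all 8 inputs.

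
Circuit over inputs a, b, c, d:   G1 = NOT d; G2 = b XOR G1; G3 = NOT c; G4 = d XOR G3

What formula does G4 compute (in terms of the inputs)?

G3 = NOT c
G4 = d XOR G3 = d XOR NOT c

d XOR NOT c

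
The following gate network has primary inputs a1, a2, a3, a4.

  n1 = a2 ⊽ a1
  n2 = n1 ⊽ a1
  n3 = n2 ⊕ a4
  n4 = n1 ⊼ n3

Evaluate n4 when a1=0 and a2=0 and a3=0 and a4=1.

n1 = 0 ⊽ 0 = 1
n2 = 1 ⊽ 0 = 0
n3 = 0 ⊕ 1 = 1
n4 = 1 ⊼ 1 = 0

0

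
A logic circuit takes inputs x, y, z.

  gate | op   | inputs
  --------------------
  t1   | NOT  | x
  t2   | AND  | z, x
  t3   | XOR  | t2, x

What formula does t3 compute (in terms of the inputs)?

t2 = z AND x
t3 = t2 XOR x = (z AND x) XOR x

(z AND x) XOR x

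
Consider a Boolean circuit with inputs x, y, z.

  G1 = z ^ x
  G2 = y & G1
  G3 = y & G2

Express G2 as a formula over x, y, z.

G1 = z ^ x
G2 = y & G1 = y & (z ^ x)

y & (z ^ x)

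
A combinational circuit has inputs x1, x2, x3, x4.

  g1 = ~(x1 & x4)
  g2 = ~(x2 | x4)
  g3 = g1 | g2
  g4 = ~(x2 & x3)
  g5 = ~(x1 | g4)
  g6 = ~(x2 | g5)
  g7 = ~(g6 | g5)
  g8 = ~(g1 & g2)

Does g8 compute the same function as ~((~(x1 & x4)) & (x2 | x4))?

No

g1 = ~(x1 & x4)
g2 = ~(x2 | x4)
g8 = ~(g1 & g2) = ~((~(x1 & x4)) & (~(x2 | x4)))
At x1=0, x2=0, x3=0, x4=0: circuit gives 0, formula gives 1.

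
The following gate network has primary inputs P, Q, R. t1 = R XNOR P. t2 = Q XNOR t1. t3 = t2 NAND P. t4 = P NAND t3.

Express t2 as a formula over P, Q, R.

t1 = R XNOR P
t2 = Q XNOR t1 = Q XNOR (R XNOR P)

Q XNOR (R XNOR P)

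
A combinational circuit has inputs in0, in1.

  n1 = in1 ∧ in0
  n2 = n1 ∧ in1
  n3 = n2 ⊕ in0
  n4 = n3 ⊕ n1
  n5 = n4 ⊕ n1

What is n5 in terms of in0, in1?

((((in1 ∧ in0) ∧ in1) ⊕ in0) ⊕ (in1 ∧ in0)) ⊕ (in1 ∧ in0)

n1 = in1 ∧ in0
n2 = n1 ∧ in1 = (in1 ∧ in0) ∧ in1
n3 = n2 ⊕ in0 = ((in1 ∧ in0) ∧ in1) ⊕ in0
n4 = n3 ⊕ n1 = (((in1 ∧ in0) ∧ in1) ⊕ in0) ⊕ (in1 ∧ in0)
n5 = n4 ⊕ n1 = ((((in1 ∧ in0) ∧ in1) ⊕ in0) ⊕ (in1 ∧ in0)) ⊕ (in1 ∧ in0)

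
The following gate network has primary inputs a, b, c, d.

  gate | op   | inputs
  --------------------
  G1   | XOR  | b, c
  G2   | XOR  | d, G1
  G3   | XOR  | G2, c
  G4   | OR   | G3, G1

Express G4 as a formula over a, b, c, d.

G1 = b XOR c
G2 = d XOR G1 = d XOR (b XOR c)
G3 = G2 XOR c = (d XOR (b XOR c)) XOR c
G4 = G3 OR G1 = ((d XOR (b XOR c)) XOR c) OR (b XOR c)

((d XOR (b XOR c)) XOR c) OR (b XOR c)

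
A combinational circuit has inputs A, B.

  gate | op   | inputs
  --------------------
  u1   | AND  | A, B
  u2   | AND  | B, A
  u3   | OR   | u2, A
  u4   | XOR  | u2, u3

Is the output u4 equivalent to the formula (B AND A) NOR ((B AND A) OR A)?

u2 = B AND A
u3 = u2 OR A = (B AND A) OR A
u4 = u2 XOR u3 = (B AND A) XOR ((B AND A) OR A)
At A=0, B=0: circuit gives 0, formula gives 1.

No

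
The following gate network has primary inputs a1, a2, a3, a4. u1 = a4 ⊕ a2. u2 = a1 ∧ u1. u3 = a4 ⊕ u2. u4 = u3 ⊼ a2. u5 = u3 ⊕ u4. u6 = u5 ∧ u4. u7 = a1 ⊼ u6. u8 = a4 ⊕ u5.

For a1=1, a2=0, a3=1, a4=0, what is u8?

u1 = 0 ⊕ 0 = 0
u2 = 1 ∧ 0 = 0
u3 = 0 ⊕ 0 = 0
u4 = 0 ⊼ 0 = 1
u5 = 0 ⊕ 1 = 1
u8 = 0 ⊕ 1 = 1

1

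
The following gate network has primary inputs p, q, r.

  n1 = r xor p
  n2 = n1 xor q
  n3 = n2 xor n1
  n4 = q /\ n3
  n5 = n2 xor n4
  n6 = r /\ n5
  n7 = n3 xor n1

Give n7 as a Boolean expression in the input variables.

n1 = r xor p
n2 = n1 xor q = (r xor p) xor q
n3 = n2 xor n1 = ((r xor p) xor q) xor (r xor p)
n7 = n3 xor n1 = (((r xor p) xor q) xor (r xor p)) xor (r xor p)

(((r xor p) xor q) xor (r xor p)) xor (r xor p)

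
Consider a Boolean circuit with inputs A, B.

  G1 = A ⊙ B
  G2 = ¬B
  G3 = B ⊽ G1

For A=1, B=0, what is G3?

G1 = 1 ⊙ 0 = 0
G3 = 0 ⊽ 0 = 1

1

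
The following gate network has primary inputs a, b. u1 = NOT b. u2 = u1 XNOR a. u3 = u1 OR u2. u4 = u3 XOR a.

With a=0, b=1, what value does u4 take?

u1 = NOT 1 = 0
u2 = 0 XNOR 0 = 1
u3 = 0 OR 1 = 1
u4 = 1 XOR 0 = 1

1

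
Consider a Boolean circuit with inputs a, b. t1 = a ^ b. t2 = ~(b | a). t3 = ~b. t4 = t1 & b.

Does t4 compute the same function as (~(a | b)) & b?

t1 = a ^ b
t4 = t1 & b = (a ^ b) & b
At a=0, b=1: circuit gives 1, formula gives 0.

No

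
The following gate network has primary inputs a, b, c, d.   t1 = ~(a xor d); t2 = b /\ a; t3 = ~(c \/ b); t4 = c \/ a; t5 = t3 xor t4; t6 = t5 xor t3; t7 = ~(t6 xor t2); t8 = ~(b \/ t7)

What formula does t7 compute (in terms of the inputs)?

~((((~(c \/ b)) xor (c \/ a)) xor (~(c \/ b))) xor (b /\ a))

t2 = b /\ a
t3 = ~(c \/ b)
t4 = c \/ a
t5 = t3 xor t4 = (~(c \/ b)) xor (c \/ a)
t6 = t5 xor t3 = ((~(c \/ b)) xor (c \/ a)) xor (~(c \/ b))
t7 = ~(t6 xor t2) = ~((((~(c \/ b)) xor (c \/ a)) xor (~(c \/ b))) xor (b /\ a))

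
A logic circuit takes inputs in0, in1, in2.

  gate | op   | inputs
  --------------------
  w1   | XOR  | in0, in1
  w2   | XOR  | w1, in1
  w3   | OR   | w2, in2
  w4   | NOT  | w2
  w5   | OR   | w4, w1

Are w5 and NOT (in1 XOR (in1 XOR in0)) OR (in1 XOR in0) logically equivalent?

w1 = in0 XOR in1
w2 = w1 XOR in1 = (in0 XOR in1) XOR in1
w4 = NOT w2 = NOT ((in0 XOR in1) XOR in1)
w5 = w4 OR w1 = NOT ((in0 XOR in1) XOR in1) OR (in0 XOR in1)
At in0=1, in1=1, in2=0: circuit gives 0, formula gives 0.
At in0=0, in1=0, in2=0: circuit gives 1, formula gives 1.
Agrees on all 8 inputs.

Yes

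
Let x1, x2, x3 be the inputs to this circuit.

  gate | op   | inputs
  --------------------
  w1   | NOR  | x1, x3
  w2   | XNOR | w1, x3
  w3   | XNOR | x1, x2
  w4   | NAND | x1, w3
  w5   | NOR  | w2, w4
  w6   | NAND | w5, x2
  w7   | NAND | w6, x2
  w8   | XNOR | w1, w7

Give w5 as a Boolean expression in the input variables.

((x1 NOR x3) XNOR x3) NOR (x1 NAND (x1 XNOR x2))

w1 = x1 NOR x3
w2 = w1 XNOR x3 = (x1 NOR x3) XNOR x3
w3 = x1 XNOR x2
w4 = x1 NAND w3 = x1 NAND (x1 XNOR x2)
w5 = w2 NOR w4 = ((x1 NOR x3) XNOR x3) NOR (x1 NAND (x1 XNOR x2))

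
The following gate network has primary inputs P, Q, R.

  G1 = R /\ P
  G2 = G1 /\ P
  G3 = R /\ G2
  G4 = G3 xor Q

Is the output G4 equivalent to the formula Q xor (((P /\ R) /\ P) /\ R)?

G1 = R /\ P
G2 = G1 /\ P = (R /\ P) /\ P
G3 = R /\ G2 = R /\ ((R /\ P) /\ P)
G4 = G3 xor Q = (R /\ ((R /\ P) /\ P)) xor Q
At P=0, Q=0, R=0: circuit gives 0, formula gives 0.
At P=0, Q=1, R=0: circuit gives 1, formula gives 1.
Agrees on all 8 inputs.

Yes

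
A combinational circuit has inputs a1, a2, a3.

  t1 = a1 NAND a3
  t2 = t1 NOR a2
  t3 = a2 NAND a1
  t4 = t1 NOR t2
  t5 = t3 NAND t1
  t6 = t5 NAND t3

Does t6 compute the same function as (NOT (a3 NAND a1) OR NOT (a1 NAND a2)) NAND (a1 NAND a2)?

Yes

t1 = a1 NAND a3
t3 = a2 NAND a1
t5 = t3 NAND t1 = (a2 NAND a1) NAND (a1 NAND a3)
t6 = t5 NAND t3 = ((a2 NAND a1) NAND (a1 NAND a3)) NAND (a2 NAND a1)
At a1=1, a2=0, a3=1: circuit gives 0, formula gives 0.
At a1=0, a2=0, a3=0: circuit gives 1, formula gives 1.
Agrees on all 8 inputs.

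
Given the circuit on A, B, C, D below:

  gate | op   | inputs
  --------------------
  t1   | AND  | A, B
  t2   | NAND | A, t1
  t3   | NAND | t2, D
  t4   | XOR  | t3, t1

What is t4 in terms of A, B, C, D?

t1 = A AND B
t2 = A NAND t1 = A NAND (A AND B)
t3 = t2 NAND D = (A NAND (A AND B)) NAND D
t4 = t3 XOR t1 = ((A NAND (A AND B)) NAND D) XOR (A AND B)

((A NAND (A AND B)) NAND D) XOR (A AND B)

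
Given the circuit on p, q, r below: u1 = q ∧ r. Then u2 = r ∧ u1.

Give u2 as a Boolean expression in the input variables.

u1 = q ∧ r
u2 = r ∧ u1 = r ∧ (q ∧ r)

r ∧ (q ∧ r)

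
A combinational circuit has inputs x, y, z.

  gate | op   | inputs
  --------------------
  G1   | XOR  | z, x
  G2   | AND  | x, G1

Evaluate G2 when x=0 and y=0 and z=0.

G1 = 0 XOR 0 = 0
G2 = 0 AND 0 = 0

0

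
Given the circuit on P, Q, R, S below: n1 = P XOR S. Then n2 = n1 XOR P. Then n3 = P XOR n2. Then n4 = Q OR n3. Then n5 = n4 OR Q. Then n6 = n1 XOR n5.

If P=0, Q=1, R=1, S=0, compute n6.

n1 = 0 XOR 0 = 0
n2 = 0 XOR 0 = 0
n3 = 0 XOR 0 = 0
n4 = 1 OR 0 = 1
n5 = 1 OR 1 = 1
n6 = 0 XOR 1 = 1

1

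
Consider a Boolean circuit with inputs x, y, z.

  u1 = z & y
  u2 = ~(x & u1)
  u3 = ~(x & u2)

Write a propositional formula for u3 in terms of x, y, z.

~(x & (~(x & (z & y))))

u1 = z & y
u2 = ~(x & u1) = ~(x & (z & y))
u3 = ~(x & u2) = ~(x & (~(x & (z & y))))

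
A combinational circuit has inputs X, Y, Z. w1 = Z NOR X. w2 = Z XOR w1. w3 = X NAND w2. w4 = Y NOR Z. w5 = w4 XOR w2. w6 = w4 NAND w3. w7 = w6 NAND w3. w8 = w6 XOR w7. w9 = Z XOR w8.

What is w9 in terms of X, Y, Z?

w1 = Z NOR X
w2 = Z XOR w1 = Z XOR (Z NOR X)
w3 = X NAND w2 = X NAND (Z XOR (Z NOR X))
w4 = Y NOR Z
w6 = w4 NAND w3 = (Y NOR Z) NAND (X NAND (Z XOR (Z NOR X)))
w7 = w6 NAND w3 = ((Y NOR Z) NAND (X NAND (Z XOR (Z NOR X)))) NAND (X NAND (Z XOR (Z NOR X)))
w8 = w6 XOR w7 = ((Y NOR Z) NAND (X NAND (Z XOR (Z NOR X)))) XOR (((Y NOR Z) NAND (X NAND (Z XOR (Z NOR X)))) NAND (X NAND (Z XOR (Z NOR X))))
w9 = Z XOR w8 = Z XOR (((Y NOR Z) NAND (X NAND (Z XOR (Z NOR X)))) XOR (((Y NOR Z) NAND (X NAND (Z XOR (Z NOR X)))) NAND (X NAND (Z XOR (Z NOR X)))))

Z XOR (((Y NOR Z) NAND (X NAND (Z XOR (Z NOR X)))) XOR (((Y NOR Z) NAND (X NAND (Z XOR (Z NOR X)))) NAND (X NAND (Z XOR (Z NOR X)))))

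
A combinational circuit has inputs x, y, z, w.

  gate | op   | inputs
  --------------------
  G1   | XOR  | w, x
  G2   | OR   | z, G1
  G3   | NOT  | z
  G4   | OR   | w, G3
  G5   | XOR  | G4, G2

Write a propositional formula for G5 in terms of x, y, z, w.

G1 = w XOR x
G2 = z OR G1 = z OR (w XOR x)
G3 = NOT z
G4 = w OR G3 = w OR NOT z
G5 = G4 XOR G2 = (w OR NOT z) XOR (z OR (w XOR x))

(w OR NOT z) XOR (z OR (w XOR x))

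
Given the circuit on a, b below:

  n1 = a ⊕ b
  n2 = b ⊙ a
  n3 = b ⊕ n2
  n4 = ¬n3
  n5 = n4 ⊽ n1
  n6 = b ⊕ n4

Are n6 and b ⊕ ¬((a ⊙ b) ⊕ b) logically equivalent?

n2 = b ⊙ a
n3 = b ⊕ n2 = b ⊕ (b ⊙ a)
n4 = ¬n3 = ¬(b ⊕ (b ⊙ a))
n6 = b ⊕ n4 = b ⊕ ¬(b ⊕ (b ⊙ a))
At a=0, b=0: circuit gives 0, formula gives 0.
At a=0, b=1: circuit gives 1, formula gives 1.
Agrees on all 4 inputs.

Yes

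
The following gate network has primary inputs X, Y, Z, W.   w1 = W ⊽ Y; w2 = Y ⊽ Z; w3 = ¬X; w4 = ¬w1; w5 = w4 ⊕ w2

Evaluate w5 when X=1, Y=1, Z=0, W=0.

1

w1 = 0 ⊽ 1 = 0
w2 = 1 ⊽ 0 = 0
w4 = ¬0 = 1
w5 = 1 ⊕ 0 = 1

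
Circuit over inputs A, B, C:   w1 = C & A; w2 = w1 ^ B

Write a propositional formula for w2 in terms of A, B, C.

w1 = C & A
w2 = w1 ^ B = (C & A) ^ B

(C & A) ^ B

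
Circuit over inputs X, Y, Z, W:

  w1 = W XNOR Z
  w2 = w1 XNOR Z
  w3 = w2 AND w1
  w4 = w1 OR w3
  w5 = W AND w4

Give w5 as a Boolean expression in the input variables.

W AND ((W XNOR Z) OR (((W XNOR Z) XNOR Z) AND (W XNOR Z)))

w1 = W XNOR Z
w2 = w1 XNOR Z = (W XNOR Z) XNOR Z
w3 = w2 AND w1 = ((W XNOR Z) XNOR Z) AND (W XNOR Z)
w4 = w1 OR w3 = (W XNOR Z) OR (((W XNOR Z) XNOR Z) AND (W XNOR Z))
w5 = W AND w4 = W AND ((W XNOR Z) OR (((W XNOR Z) XNOR Z) AND (W XNOR Z)))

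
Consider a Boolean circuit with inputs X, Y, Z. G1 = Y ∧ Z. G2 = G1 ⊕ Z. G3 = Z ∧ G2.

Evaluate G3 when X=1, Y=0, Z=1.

G1 = 0 ∧ 1 = 0
G2 = 0 ⊕ 1 = 1
G3 = 1 ∧ 1 = 1

1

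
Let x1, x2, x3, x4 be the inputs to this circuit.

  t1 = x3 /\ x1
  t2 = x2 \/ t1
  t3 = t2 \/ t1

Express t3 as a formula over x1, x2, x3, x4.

(x2 \/ (x3 /\ x1)) \/ (x3 /\ x1)

t1 = x3 /\ x1
t2 = x2 \/ t1 = x2 \/ (x3 /\ x1)
t3 = t2 \/ t1 = (x2 \/ (x3 /\ x1)) \/ (x3 /\ x1)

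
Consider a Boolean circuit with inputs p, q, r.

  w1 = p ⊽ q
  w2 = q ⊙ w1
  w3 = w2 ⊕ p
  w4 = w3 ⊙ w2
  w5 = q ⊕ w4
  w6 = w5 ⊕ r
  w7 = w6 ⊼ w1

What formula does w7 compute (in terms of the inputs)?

w1 = p ⊽ q
w2 = q ⊙ w1 = q ⊙ (p ⊽ q)
w3 = w2 ⊕ p = (q ⊙ (p ⊽ q)) ⊕ p
w4 = w3 ⊙ w2 = ((q ⊙ (p ⊽ q)) ⊕ p) ⊙ (q ⊙ (p ⊽ q))
w5 = q ⊕ w4 = q ⊕ (((q ⊙ (p ⊽ q)) ⊕ p) ⊙ (q ⊙ (p ⊽ q)))
w6 = w5 ⊕ r = (q ⊕ (((q ⊙ (p ⊽ q)) ⊕ p) ⊙ (q ⊙ (p ⊽ q)))) ⊕ r
w7 = w6 ⊼ w1 = ((q ⊕ (((q ⊙ (p ⊽ q)) ⊕ p) ⊙ (q ⊙ (p ⊽ q)))) ⊕ r) ⊼ (p ⊽ q)

((q ⊕ (((q ⊙ (p ⊽ q)) ⊕ p) ⊙ (q ⊙ (p ⊽ q)))) ⊕ r) ⊼ (p ⊽ q)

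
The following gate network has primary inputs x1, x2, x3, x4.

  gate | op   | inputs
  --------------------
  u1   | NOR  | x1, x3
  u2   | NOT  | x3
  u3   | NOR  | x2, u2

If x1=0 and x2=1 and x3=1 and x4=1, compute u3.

0

u2 = NOT 1 = 0
u3 = 1 NOR 0 = 0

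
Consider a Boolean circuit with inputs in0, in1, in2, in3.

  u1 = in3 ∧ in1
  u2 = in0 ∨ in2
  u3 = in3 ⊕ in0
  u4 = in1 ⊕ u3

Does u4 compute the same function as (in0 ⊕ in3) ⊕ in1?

Yes

u3 = in3 ⊕ in0
u4 = in1 ⊕ u3 = in1 ⊕ (in3 ⊕ in0)
At in0=0, in1=0, in2=0, in3=0: circuit gives 0, formula gives 0.
At in0=0, in1=0, in2=0, in3=1: circuit gives 1, formula gives 1.
Agrees on all 16 inputs.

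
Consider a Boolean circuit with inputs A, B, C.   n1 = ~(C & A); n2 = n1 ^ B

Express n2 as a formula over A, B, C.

(~(C & A)) ^ B

n1 = ~(C & A)
n2 = n1 ^ B = (~(C & A)) ^ B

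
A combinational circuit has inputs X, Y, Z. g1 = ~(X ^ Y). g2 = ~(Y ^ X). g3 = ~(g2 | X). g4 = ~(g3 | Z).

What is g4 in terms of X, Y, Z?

~((~((~(Y ^ X)) | X)) | Z)

g2 = ~(Y ^ X)
g3 = ~(g2 | X) = ~((~(Y ^ X)) | X)
g4 = ~(g3 | Z) = ~((~((~(Y ^ X)) | X)) | Z)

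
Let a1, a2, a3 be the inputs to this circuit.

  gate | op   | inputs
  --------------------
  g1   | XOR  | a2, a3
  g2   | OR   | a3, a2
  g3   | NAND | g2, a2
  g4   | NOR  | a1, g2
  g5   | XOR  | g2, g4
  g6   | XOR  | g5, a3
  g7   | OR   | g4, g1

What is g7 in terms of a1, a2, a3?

g1 = a2 XOR a3
g2 = a3 OR a2
g4 = a1 NOR g2 = a1 NOR (a3 OR a2)
g7 = g4 OR g1 = (a1 NOR (a3 OR a2)) OR (a2 XOR a3)

(a1 NOR (a3 OR a2)) OR (a2 XOR a3)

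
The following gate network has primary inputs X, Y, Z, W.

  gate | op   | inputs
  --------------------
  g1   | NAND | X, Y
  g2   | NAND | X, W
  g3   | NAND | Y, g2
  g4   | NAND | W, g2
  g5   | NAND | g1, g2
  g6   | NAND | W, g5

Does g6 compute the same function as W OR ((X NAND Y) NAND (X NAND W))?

No

g1 = X NAND Y
g2 = X NAND W
g5 = g1 NAND g2 = (X NAND Y) NAND (X NAND W)
g6 = W NAND g5 = W NAND ((X NAND Y) NAND (X NAND W))
At X=0, Y=0, Z=0, W=0: circuit gives 1, formula gives 0.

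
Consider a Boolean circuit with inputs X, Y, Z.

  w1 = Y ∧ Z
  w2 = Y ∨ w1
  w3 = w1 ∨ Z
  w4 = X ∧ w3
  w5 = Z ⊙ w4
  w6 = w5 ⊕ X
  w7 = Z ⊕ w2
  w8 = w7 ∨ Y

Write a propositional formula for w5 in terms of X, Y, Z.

Z ⊙ (X ∧ ((Y ∧ Z) ∨ Z))

w1 = Y ∧ Z
w3 = w1 ∨ Z = (Y ∧ Z) ∨ Z
w4 = X ∧ w3 = X ∧ ((Y ∧ Z) ∨ Z)
w5 = Z ⊙ w4 = Z ⊙ (X ∧ ((Y ∧ Z) ∨ Z))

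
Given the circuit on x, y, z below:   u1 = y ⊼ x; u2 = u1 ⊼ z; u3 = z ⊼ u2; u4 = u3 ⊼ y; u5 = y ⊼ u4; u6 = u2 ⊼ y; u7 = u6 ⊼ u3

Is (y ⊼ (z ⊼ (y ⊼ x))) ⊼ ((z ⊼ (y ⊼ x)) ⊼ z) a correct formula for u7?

Yes

u1 = y ⊼ x
u2 = u1 ⊼ z = (y ⊼ x) ⊼ z
u3 = z ⊼ u2 = z ⊼ ((y ⊼ x) ⊼ z)
u6 = u2 ⊼ y = ((y ⊼ x) ⊼ z) ⊼ y
u7 = u6 ⊼ u3 = (((y ⊼ x) ⊼ z) ⊼ y) ⊼ (z ⊼ ((y ⊼ x) ⊼ z))
At x=0, y=0, z=0: circuit gives 0, formula gives 0.
At x=0, y=1, z=0: circuit gives 1, formula gives 1.
Agrees on all 8 inputs.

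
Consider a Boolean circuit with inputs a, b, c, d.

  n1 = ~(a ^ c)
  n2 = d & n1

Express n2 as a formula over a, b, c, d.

d & (~(a ^ c))

n1 = ~(a ^ c)
n2 = d & n1 = d & (~(a ^ c))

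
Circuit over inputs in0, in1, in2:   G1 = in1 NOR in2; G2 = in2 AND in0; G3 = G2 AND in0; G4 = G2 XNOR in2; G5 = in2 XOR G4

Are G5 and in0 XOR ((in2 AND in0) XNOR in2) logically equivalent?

No

G2 = in2 AND in0
G4 = G2 XNOR in2 = (in2 AND in0) XNOR in2
G5 = in2 XOR G4 = in2 XOR ((in2 AND in0) XNOR in2)
At in0=0, in1=0, in2=1: circuit gives 1, formula gives 0.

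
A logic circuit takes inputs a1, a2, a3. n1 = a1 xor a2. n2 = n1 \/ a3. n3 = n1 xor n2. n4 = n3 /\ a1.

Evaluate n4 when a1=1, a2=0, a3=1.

0

n1 = 1 xor 0 = 1
n2 = 1 \/ 1 = 1
n3 = 1 xor 1 = 0
n4 = 0 /\ 1 = 0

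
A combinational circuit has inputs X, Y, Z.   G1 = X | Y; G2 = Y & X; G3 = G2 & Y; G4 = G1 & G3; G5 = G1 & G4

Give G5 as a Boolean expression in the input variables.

G1 = X | Y
G2 = Y & X
G3 = G2 & Y = (Y & X) & Y
G4 = G1 & G3 = (X | Y) & ((Y & X) & Y)
G5 = G1 & G4 = (X | Y) & ((X | Y) & ((Y & X) & Y))

(X | Y) & ((X | Y) & ((Y & X) & Y))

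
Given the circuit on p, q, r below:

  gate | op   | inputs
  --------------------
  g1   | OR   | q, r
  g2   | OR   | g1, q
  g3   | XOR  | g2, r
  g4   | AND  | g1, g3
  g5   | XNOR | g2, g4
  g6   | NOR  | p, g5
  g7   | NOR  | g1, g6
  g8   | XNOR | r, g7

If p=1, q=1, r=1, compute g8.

g1 = 1 OR 1 = 1
g2 = 1 OR 1 = 1
g3 = 1 XOR 1 = 0
g4 = 1 AND 0 = 0
g5 = 1 XNOR 0 = 0
g6 = 1 NOR 0 = 0
g7 = 1 NOR 0 = 0
g8 = 1 XNOR 0 = 0

0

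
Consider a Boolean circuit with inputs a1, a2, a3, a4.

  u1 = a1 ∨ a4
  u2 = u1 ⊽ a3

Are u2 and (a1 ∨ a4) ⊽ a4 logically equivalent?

No

u1 = a1 ∨ a4
u2 = u1 ⊽ a3 = (a1 ∨ a4) ⊽ a3
At a1=0, a2=0, a3=1, a4=0: circuit gives 0, formula gives 1.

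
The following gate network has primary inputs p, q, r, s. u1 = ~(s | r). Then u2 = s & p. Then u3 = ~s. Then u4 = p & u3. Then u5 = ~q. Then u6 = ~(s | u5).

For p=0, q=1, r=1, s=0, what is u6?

u5 = ~1 = 0
u6 = ~(0 | 0) = 1

1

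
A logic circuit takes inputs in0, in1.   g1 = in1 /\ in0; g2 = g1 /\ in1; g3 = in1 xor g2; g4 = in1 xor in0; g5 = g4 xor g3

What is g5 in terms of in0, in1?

g1 = in1 /\ in0
g2 = g1 /\ in1 = (in1 /\ in0) /\ in1
g3 = in1 xor g2 = in1 xor ((in1 /\ in0) /\ in1)
g4 = in1 xor in0
g5 = g4 xor g3 = (in1 xor in0) xor (in1 xor ((in1 /\ in0) /\ in1))

(in1 xor in0) xor (in1 xor ((in1 /\ in0) /\ in1))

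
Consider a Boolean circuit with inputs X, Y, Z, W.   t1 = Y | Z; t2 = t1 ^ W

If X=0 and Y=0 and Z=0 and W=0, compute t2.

0

t1 = 0 | 0 = 0
t2 = 0 ^ 0 = 0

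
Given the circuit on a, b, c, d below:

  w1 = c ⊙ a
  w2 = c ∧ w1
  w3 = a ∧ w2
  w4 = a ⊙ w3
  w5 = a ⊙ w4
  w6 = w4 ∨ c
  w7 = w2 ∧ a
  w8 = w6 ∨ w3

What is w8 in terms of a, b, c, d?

((a ⊙ (a ∧ (c ∧ (c ⊙ a)))) ∨ c) ∨ (a ∧ (c ∧ (c ⊙ a)))

w1 = c ⊙ a
w2 = c ∧ w1 = c ∧ (c ⊙ a)
w3 = a ∧ w2 = a ∧ (c ∧ (c ⊙ a))
w4 = a ⊙ w3 = a ⊙ (a ∧ (c ∧ (c ⊙ a)))
w6 = w4 ∨ c = (a ⊙ (a ∧ (c ∧ (c ⊙ a)))) ∨ c
w8 = w6 ∨ w3 = ((a ⊙ (a ∧ (c ∧ (c ⊙ a)))) ∨ c) ∨ (a ∧ (c ∧ (c ⊙ a)))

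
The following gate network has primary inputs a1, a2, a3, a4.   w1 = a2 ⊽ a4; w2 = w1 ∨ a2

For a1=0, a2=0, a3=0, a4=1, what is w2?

w1 = 0 ⊽ 1 = 0
w2 = 0 ∨ 0 = 0

0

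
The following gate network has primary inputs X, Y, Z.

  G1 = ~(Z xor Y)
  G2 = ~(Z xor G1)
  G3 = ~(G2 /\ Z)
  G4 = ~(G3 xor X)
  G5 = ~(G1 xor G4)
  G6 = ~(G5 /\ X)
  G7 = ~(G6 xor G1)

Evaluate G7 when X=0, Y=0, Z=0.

1

G1 = ~(0 xor 0) = 1
G2 = ~(0 xor 1) = 0
G3 = ~(0 /\ 0) = 1
G4 = ~(1 xor 0) = 0
G5 = ~(1 xor 0) = 0
G6 = ~(0 /\ 0) = 1
G7 = ~(1 xor 1) = 1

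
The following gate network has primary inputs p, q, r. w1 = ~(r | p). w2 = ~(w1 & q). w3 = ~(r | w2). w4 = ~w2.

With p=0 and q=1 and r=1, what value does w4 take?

0

w1 = ~(1 | 0) = 0
w2 = ~(0 & 1) = 1
w4 = ~1 = 0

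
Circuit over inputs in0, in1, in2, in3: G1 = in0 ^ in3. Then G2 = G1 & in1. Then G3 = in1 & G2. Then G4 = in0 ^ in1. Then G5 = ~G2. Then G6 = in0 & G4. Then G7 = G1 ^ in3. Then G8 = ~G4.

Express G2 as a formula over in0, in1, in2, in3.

(in0 ^ in3) & in1

G1 = in0 ^ in3
G2 = G1 & in1 = (in0 ^ in3) & in1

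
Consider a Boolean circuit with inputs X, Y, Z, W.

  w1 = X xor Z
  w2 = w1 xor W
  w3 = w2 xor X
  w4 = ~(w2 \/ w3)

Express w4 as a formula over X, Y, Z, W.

w1 = X xor Z
w2 = w1 xor W = (X xor Z) xor W
w3 = w2 xor X = ((X xor Z) xor W) xor X
w4 = ~(w2 \/ w3) = ~(((X xor Z) xor W) \/ (((X xor Z) xor W) xor X))

~(((X xor Z) xor W) \/ (((X xor Z) xor W) xor X))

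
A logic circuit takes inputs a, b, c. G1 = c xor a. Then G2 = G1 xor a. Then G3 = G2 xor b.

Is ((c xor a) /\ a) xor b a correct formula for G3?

G1 = c xor a
G2 = G1 xor a = (c xor a) xor a
G3 = G2 xor b = ((c xor a) xor a) xor b
At a=0, b=0, c=1: circuit gives 1, formula gives 0.

No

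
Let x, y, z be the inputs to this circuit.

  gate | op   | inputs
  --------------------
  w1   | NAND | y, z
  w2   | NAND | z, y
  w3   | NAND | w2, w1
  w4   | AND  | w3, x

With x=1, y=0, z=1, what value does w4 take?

w1 = 0 NAND 1 = 1
w2 = 1 NAND 0 = 1
w3 = 1 NAND 1 = 0
w4 = 0 AND 1 = 0

0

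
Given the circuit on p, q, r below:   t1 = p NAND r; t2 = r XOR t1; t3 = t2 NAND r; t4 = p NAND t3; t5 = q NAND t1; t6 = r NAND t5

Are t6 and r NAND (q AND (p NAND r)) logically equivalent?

t1 = p NAND r
t5 = q NAND t1 = q NAND (p NAND r)
t6 = r NAND t5 = r NAND (q NAND (p NAND r))
At p=0, q=0, r=1: circuit gives 0, formula gives 1.

No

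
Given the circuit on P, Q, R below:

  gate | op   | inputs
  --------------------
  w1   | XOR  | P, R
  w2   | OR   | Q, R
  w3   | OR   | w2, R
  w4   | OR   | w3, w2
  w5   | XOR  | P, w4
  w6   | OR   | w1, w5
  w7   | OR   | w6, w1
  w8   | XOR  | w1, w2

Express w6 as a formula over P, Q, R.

w1 = P XOR R
w2 = Q OR R
w3 = w2 OR R = (Q OR R) OR R
w4 = w3 OR w2 = ((Q OR R) OR R) OR (Q OR R)
w5 = P XOR w4 = P XOR (((Q OR R) OR R) OR (Q OR R))
w6 = w1 OR w5 = (P XOR R) OR (P XOR (((Q OR R) OR R) OR (Q OR R)))

(P XOR R) OR (P XOR (((Q OR R) OR R) OR (Q OR R)))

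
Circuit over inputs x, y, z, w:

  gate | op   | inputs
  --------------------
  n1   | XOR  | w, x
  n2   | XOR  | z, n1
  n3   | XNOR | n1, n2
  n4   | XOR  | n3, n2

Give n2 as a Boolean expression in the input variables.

z XOR (w XOR x)

n1 = w XOR x
n2 = z XOR n1 = z XOR (w XOR x)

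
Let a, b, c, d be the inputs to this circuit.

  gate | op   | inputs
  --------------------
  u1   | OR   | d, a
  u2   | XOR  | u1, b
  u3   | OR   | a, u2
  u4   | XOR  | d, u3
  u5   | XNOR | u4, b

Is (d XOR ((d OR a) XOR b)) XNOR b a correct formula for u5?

No

u1 = d OR a
u2 = u1 XOR b = (d OR a) XOR b
u3 = a OR u2 = a OR ((d OR a) XOR b)
u4 = d XOR u3 = d XOR (a OR ((d OR a) XOR b))
u5 = u4 XNOR b = (d XOR (a OR ((d OR a) XOR b))) XNOR b
At a=1, b=1, c=0, d=0: circuit gives 1, formula gives 0.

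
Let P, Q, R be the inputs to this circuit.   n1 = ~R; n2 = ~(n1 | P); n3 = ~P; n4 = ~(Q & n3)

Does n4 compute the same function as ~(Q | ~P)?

n3 = ~P
n4 = ~(Q & n3) = ~(Q & ~P)
At P=0, Q=0, R=0: circuit gives 1, formula gives 0.

No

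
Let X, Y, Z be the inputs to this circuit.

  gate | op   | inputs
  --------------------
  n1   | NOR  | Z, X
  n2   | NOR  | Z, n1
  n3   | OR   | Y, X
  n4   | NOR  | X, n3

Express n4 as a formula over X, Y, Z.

n3 = Y OR X
n4 = X NOR n3 = X NOR (Y OR X)

X NOR (Y OR X)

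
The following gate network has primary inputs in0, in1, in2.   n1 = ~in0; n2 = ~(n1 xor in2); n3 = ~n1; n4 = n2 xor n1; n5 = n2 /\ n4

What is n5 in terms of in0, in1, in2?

n1 = ~in0
n2 = ~(n1 xor in2) = ~(~in0 xor in2)
n4 = n2 xor n1 = (~(~in0 xor in2)) xor ~in0
n5 = n2 /\ n4 = (~(~in0 xor in2)) /\ ((~(~in0 xor in2)) xor ~in0)

(~(~in0 xor in2)) /\ ((~(~in0 xor in2)) xor ~in0)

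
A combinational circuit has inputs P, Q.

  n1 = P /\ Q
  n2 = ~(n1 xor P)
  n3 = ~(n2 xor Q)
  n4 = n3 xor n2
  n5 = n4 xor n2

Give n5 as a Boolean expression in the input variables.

n1 = P /\ Q
n2 = ~(n1 xor P) = ~((P /\ Q) xor P)
n3 = ~(n2 xor Q) = ~((~((P /\ Q) xor P)) xor Q)
n4 = n3 xor n2 = (~((~((P /\ Q) xor P)) xor Q)) xor (~((P /\ Q) xor P))
n5 = n4 xor n2 = ((~((~((P /\ Q) xor P)) xor Q)) xor (~((P /\ Q) xor P))) xor (~((P /\ Q) xor P))

((~((~((P /\ Q) xor P)) xor Q)) xor (~((P /\ Q) xor P))) xor (~((P /\ Q) xor P))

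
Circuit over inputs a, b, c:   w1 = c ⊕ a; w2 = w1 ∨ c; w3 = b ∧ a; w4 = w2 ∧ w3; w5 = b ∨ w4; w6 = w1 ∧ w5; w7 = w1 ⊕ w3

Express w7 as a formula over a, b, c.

w1 = c ⊕ a
w3 = b ∧ a
w7 = w1 ⊕ w3 = (c ⊕ a) ⊕ (b ∧ a)

(c ⊕ a) ⊕ (b ∧ a)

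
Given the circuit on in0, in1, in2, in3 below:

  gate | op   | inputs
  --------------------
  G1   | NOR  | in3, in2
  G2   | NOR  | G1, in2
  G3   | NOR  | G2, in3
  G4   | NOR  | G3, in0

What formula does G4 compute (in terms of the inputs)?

G1 = in3 NOR in2
G2 = G1 NOR in2 = (in3 NOR in2) NOR in2
G3 = G2 NOR in3 = ((in3 NOR in2) NOR in2) NOR in3
G4 = G3 NOR in0 = (((in3 NOR in2) NOR in2) NOR in3) NOR in0

(((in3 NOR in2) NOR in2) NOR in3) NOR in0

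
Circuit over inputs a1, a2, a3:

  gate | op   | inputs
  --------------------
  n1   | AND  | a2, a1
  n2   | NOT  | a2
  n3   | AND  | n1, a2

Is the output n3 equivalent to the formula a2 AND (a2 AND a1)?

Yes

n1 = a2 AND a1
n3 = n1 AND a2 = (a2 AND a1) AND a2
At a1=0, a2=0, a3=0: circuit gives 0, formula gives 0.
At a1=1, a2=1, a3=0: circuit gives 1, formula gives 1.
Agrees on all 8 inputs.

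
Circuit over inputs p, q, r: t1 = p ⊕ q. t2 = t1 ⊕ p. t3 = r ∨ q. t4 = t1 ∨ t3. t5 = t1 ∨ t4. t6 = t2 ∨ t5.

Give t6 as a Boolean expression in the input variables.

t1 = p ⊕ q
t2 = t1 ⊕ p = (p ⊕ q) ⊕ p
t3 = r ∨ q
t4 = t1 ∨ t3 = (p ⊕ q) ∨ (r ∨ q)
t5 = t1 ∨ t4 = (p ⊕ q) ∨ ((p ⊕ q) ∨ (r ∨ q))
t6 = t2 ∨ t5 = ((p ⊕ q) ⊕ p) ∨ ((p ⊕ q) ∨ ((p ⊕ q) ∨ (r ∨ q)))

((p ⊕ q) ⊕ p) ∨ ((p ⊕ q) ∨ ((p ⊕ q) ∨ (r ∨ q)))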